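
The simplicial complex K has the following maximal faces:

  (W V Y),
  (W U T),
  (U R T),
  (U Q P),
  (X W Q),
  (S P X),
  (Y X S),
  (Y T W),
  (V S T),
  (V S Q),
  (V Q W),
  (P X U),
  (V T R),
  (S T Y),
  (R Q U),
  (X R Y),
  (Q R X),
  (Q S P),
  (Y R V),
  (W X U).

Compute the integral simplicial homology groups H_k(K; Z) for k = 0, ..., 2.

H_0 ≅ Z,  H_1 ≅ Z ⊕ Z/2Z,  H_2 = 0.

K has 10 vertices, 30 edges, 20 triangles.
rank ∂_0 = 0, rank ∂_1 = 9 ⇒ b_0 = 10 − 0 − 9 = 1; all invariant factors of ∂_1 are 1 so no torsion. So H_0 = Z.
rank ∂_1 = 9, rank ∂_2 = 20 ⇒ b_1 = 30 − 9 − 20 = 1; ∂_2 has invariant factor(s) [2] giving torsion. So H_1 = Z ⊕ Z/2Z.
rank ∂_2 = 20, rank ∂_3 = 0 ⇒ b_2 = 20 − 20 − 0 = 0. So H_2 = 0.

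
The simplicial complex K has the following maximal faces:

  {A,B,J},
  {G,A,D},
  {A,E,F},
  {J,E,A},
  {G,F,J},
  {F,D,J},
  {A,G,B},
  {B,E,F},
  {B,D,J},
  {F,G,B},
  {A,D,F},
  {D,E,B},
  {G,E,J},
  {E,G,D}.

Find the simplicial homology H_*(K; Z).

H_0 = Z,  H_1 = Z^2,  H_2 = Z.

Take the total order A < B < D < E < F < G < J on the vertex set. Then K (dimension 2) consists of the simplices:

  0-simplices (7): A, B, D, E, F, G, J
  1-simplices (21): AB, AD, AE, AF, AG, AJ, BD, BE, BF, BG, BJ, DE, DF, DG, DJ, EF, EG, EJ, FG, FJ, GJ
  2-simplices (14): ABG, ABJ, ADF, ADG, AEF, AEJ, BDE, BDJ, BEF, BFG, DEG, DFJ, EGJ, FGJ

so the chain groups are C_0 ≅ Z^7, C_1 ≅ Z^21, C_2 ≅ Z^14.

∂_1: C_1 → C_0 is given by ∂[p,q] = [q] − [p]. For instance
  ∂AB = B − A.
This gives a 7×21 integer matrix of rank 6; reducing to Smith normal form yields diagonal entries (1,1,1,1,1,1).

Boundary ∂_2: C_2 → C_1 sends each 2-simplex [p,q,r] to [q,r] − [p,r] + [p,q]. For instance
  ∂ABJ = BJ − AJ + AB,
  ∂DEG = EG − DG + DE.
The resulting 21×14 matrix has rank 13, and its Smith normal form has invariant factors (1,1,1,1,1,1,1,1,1,1,1,1,1).

Now H_k = ker ∂_k / im ∂_{k+1}, so:

  H_0: rank C_0 − rank ∂_1 = 7 − 6 = 1, and the invariant factors of ∂_1 are all 1, so H_0 ≅ Z.
  H_1: rank ker ∂_1 − rank ∂_2 = (21 − 6) − 13 = 2, and the invariant factors of ∂_2 are all 1, so H_1 ≅ Z^2.
  H_2: rank ker ∂_2 − rank ∂_3 = (14 − 13) − 0 = 1, and there is no ∂_3, so H_2 ≅ Z.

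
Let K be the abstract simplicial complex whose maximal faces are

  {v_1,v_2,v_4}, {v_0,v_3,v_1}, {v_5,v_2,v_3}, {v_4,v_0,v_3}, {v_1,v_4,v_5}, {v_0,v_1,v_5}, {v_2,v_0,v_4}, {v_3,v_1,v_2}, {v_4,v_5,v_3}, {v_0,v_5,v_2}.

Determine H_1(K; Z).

H_1 ≅ Z/2Z.

Fix the vertex order v_0 < v_1 < v_2 < v_3 < v_4 < v_5 and write every simplex with vertices in increasing order. Then dim K = 2 and the simplices of K are:

  0-simplices (6): [v_0], [v_1], [v_2], [v_3], [v_4], [v_5]
  1-simplices (15): (15 of them)
  2-simplices (10): [v_0,v_1,v_3], [v_0,v_1,v_5], [v_0,v_2,v_4], [v_0,v_2,v_5], [v_0,v_3,v_4], [v_1,v_2,v_3], [v_1,v_2,v_4], [v_1,v_4,v_5], [v_2,v_3,v_5], [v_3,v_4,v_5]

Hence C_0 ≅ Z^6, C_1 ≅ Z^15, C_2 ≅ Z^10.

∂_1: C_1 → C_0 maps an edge to its endpoints' difference, ∂[p,q] = q − p. For instance
  ∂[v_2,v_5] = [v_5] − [v_2].
The 6×15 boundary matrix has rank 5 and Smith normal form diag(1,1,1,1,1).

The boundary map ∂_2: C_2 → C_1 sends each 2-simplex [p,q,r] to [q,r] − [p,r] + [p,q]. For instance
  ∂[v_0,v_2,v_4] = [v_2,v_4] − [v_0,v_4] + [v_0,v_2],
  ∂[v_0,v_3,v_4] = [v_3,v_4] − [v_0,v_4] + [v_0,v_3].
The 15×10 boundary matrix has rank 10 and Smith normal form diag(1,1,1,1,1,1,1,1,1,2).

Reading off H_k = ker ∂_k / im ∂_{k+1}:

  H_1: rank ker ∂_1 − rank ∂_2 = (15 − 5) − 10 = 0, and ∂_2 has invariant factor 2 > 1, so H_1 = Z/2Z.

(K is a triangulation of the real projective plane RP^2.)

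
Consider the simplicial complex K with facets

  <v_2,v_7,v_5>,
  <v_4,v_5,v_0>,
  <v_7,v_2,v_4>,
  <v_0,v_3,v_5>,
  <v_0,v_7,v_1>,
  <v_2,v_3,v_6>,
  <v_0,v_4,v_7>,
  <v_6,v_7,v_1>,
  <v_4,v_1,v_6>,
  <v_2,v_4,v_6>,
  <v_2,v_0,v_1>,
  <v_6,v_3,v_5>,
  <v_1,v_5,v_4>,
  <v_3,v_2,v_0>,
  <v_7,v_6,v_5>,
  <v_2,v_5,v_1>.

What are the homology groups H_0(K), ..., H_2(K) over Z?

Order the vertices as v_0 < v_1 < v_2 < v_3 < v_4 < v_5 < v_6 < v_7. Listing each simplex with vertices in this order, K has dimension 2 with simplices:

  0-simplices (8): [v_0], [v_1], [v_2], [v_3], [v_4], [v_5], [v_6], [v_7]
  1-simplices (24): (24 of them)
  2-simplices (16): (16 of them)

giving chain groups C_0 ≅ Z^8, C_1 ≅ Z^24, C_2 ≅ Z^16.

The boundary map ∂_1: C_1 → C_0 is given by ∂[p,q] = [q] − [p].
The 8×24 boundary matrix has rank 7 and Smith normal form diag(1,1,1,1,1,1,1).

The boundary map ∂_2: C_2 → C_1 maps a triangle to the signed sum of its edges. For instance
  ∂[v_0,v_4,v_5] = [v_4,v_5] − [v_0,v_5] + [v_0,v_4],
  ∂[v_3,v_5,v_6] = [v_5,v_6] − [v_3,v_6] + [v_3,v_5].
The resulting 24×16 matrix has rank 15, and its Smith normal form has invariant factors (1,1,1,1,1,1,1,1,1,1,1,1,1,1,1).

From H_k ≅ ker(∂_k) / im(∂_{k+1}) we obtain:

  H_0: rank C_0 − rank ∂_1 = 8 − 7 = 1, and the invariant factors of ∂_1 are all 1, so H_0 ≅ Z.
  H_1: rank ker ∂_1 − rank ∂_2 = (24 − 7) − 15 = 2, and the invariant factors of ∂_2 are all 1, so H_1 ≅ Z^2.
  H_2: rank ker ∂_2 − rank ∂_3 = (16 − 15) − 0 = 1, and there is no ∂_3, so H_2 ≅ Z.

(K is a triangulation of the torus T^2.)

H_0 = Z,  H_1 = Z^2,  H_2 = Z.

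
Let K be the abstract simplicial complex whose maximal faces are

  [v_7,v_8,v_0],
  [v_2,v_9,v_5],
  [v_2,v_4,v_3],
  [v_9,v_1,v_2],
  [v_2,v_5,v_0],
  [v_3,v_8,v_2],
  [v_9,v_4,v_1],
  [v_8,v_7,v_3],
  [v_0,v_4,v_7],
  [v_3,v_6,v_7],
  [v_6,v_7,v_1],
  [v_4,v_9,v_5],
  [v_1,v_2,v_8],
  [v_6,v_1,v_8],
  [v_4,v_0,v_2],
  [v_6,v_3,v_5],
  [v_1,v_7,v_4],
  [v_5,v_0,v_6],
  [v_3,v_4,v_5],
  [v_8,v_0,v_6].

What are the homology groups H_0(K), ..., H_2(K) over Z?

Order the vertices as v_0 < v_1 < v_2 < v_3 < v_4 < v_5 < v_6 < v_7 < v_8 < v_9. Listing each simplex with vertices in this order, K has dimension 2 with simplices:

  0-simplices (10): [v_0], [v_1], [v_2], [v_3], [v_4], [v_5], [v_6], [v_7], [v_8], [v_9]
  1-simplices (30): (30 of them)
  2-simplices (20): (20 of them)

giving chain groups C_0 ≅ Z^10, C_1 ≅ Z^30, C_2 ≅ Z^20.

∂_1: C_1 → C_0 is given by ∂[p,q] = [q] − [p]. For instance
  ∂[v_5,v_9] = [v_9] − [v_5].
The resulting 10×30 matrix has rank 9, and its Smith normal form has invariant factors (1,1,1,1,1,1,1,1,1).

Boundary ∂_2: C_2 → C_1 acts by ∂[p,q,r] = [q,r] − [p,r] + [p,q]. For instance
  ∂[v_1,v_4,v_9] = [v_4,v_9] − [v_1,v_9] + [v_1,v_4],
  ∂[v_2,v_3,v_4] = [v_3,v_4] − [v_2,v_4] + [v_2,v_3].
The resulting 30×20 matrix has rank 20, and its Smith normal form has invariant factors (1,1,1,1,1,1,1,1,1,1,1,1,1,1,1,1,1,1,1,2).

Now H_k = ker ∂_k / im ∂_{k+1}, so:

  H_0: rank C_0 − rank ∂_1 = 10 − 9 = 1, and the invariant factors of ∂_1 are all 1, so H_0 ≅ Z.
  H_1: rank ker ∂_1 − rank ∂_2 = (30 − 9) − 20 = 1, and ∂_2 has invariant factor 2 > 1, so H_1 ≅ Z ⊕ Z/2Z.
  H_2: rank ker ∂_2 − rank ∂_3 = (20 − 20) − 0 = 0, and there is no ∂_3, so H_2 ≅ 0.

(K is a triangulation of the Klein bottle.)

H_0 ≅ Z,  H_1 ≅ Z ⊕ Z/2Z,  H_2 = 0.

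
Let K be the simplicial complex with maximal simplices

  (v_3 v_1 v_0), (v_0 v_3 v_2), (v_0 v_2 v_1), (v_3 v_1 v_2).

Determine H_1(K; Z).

K has 4 vertices, 6 edges, 4 triangles.
rank ∂_1 = 3, rank ∂_2 = 3 ⇒ b_1 = 6 − 3 − 3 = 0; all invariant factors of ∂_2 are 1 so no torsion. So H_1 ≅ 0.

H_1 = 0.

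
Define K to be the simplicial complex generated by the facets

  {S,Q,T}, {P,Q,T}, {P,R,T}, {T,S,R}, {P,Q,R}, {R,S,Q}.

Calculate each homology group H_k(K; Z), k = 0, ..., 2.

H_0 ≅ Z,  H_1 = 0,  H_2 ≅ Z.

Take the total order P < Q < R < S < T on the vertex set. Then K (dimension 2) consists of the simplices:

  0-simplices (5): P, Q, R, S, T
  1-simplices (9): PQ, PR, PT, QR, QS, QT, RS, RT, ST
  2-simplices (6): PQR, PQT, PRT, QRS, QST, RST

so the chain groups are C_0 ≅ Z^5, C_1 ≅ Z^9, C_2 ≅ Z^6.

Boundary ∂_1: C_1 → C_0 sends each edge [p,q] (with p < q) to q − p.
This gives a 5×9 integer matrix of rank 4; reducing to Smith normal form yields diagonal entries (1,1,1,1).

∂_2: C_2 → C_1 acts by ∂[p,q,r] = [q,r] − [p,r] + [p,q]. For instance
  ∂RST = ST − RT + RS,
  ∂PQR = QR − PR + PQ.
The resulting 9×6 matrix has rank 5, and its Smith normal form has invariant factors (1,1,1,1,1).

From H_k ≅ ker(∂_k) / im(∂_{k+1}) we obtain:

  H_0: rank C_0 − rank ∂_1 = 5 − 4 = 1, and the invariant factors of ∂_1 are all 1, so H_0 ≅ Z.
  H_1: rank ker ∂_1 − rank ∂_2 = (9 − 4) − 5 = 0, and the invariant factors of ∂_2 are all 1, so H_1 ≅ 0.
  H_2: rank ker ∂_2 − rank ∂_3 = (6 − 5) − 0 = 1, and there is no ∂_3, so H_2 ≅ Z.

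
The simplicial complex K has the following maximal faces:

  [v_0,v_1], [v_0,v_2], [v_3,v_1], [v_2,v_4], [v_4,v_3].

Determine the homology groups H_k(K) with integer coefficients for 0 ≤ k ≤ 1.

Fix the vertex order v_0 < v_1 < v_2 < v_3 < v_4 and write every simplex with vertices in increasing order. Then dim K = 1 and the simplices of K are:

  0-simplices (5): [v_0], [v_1], [v_2], [v_3], [v_4]
  1-simplices (5): [v_0,v_1], [v_0,v_2], [v_1,v_3], [v_2,v_4], [v_3,v_4]

Hence C_0 ≅ Z^5, C_1 ≅ Z^5.

The boundary map ∂_1: C_1 → C_0 maps an edge to its endpoints' difference, ∂[p,q] = q − p. For instance
  ∂[v_0,v_2] = [v_2] − [v_0].
The 5×5 boundary matrix has rank 4 and Smith normal form diag(1,1,1,1).

Computing H_k = (kernel of ∂_k) / (image of ∂_{k+1}):

  H_0: rank C_0 − rank ∂_1 = 5 − 4 = 1, and the invariant factors of ∂_1 are all 1, so H_0 ≅ Z.
  H_1: rank ker ∂_1 − rank ∂_2 = (5 − 4) − 0 = 1, and there is no ∂_2, so H_1 ≅ Z.

(K is a triangulation of the circle S^1.)

H_0 ≅ Z,  H_1 ≅ Z.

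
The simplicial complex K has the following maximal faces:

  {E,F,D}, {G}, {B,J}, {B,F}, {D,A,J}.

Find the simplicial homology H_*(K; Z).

We work with the vertex ordering A < B < D < E < F < G < J. The simplices of K, each written with vertices in increasing order, are:

  0-simplices (7): A, B, D, E, F, G, J
  1-simplices (8): AD, AJ, BF, BJ, DE, DF, DJ, EF
  2-simplices (2): ADJ, DEF

Hence C_0 ≅ Z^7, C_1 ≅ Z^8, C_2 ≅ Z^2.

Boundary ∂_1: C_1 → C_0 sends each edge [p,q] (with p < q) to q − p.
The resulting 7×8 matrix has rank 5, and its Smith normal form has invariant factors (1,1,1,1,1).

∂_2: C_2 → C_1 sends each 2-simplex [p,q,r] to [q,r] − [p,r] + [p,q]. For instance
  ∂DEF = EF − DF + DE,
  ∂ADJ = DJ − AJ + AD.
As a 8×2 matrix over Z this has rank 2, with invariant factors (1,1).

From H_k ≅ ker(∂_k) / im(∂_{k+1}) we obtain:

  H_0: rank C_0 − rank ∂_1 = 7 − 5 = 2, and the invariant factors of ∂_1 are all 1, so H_0 ≅ Z^2.
  H_1: rank ker ∂_1 − rank ∂_2 = (8 − 5) − 2 = 1, and the invariant factors of ∂_2 are all 1, so H_1 ≅ Z.
  H_2: rank ker ∂_2 − rank ∂_3 = (2 − 2) − 0 = 0, and there is no ∂_3, so H_2 ≅ 0.

H_0 ≅ Z^2,  H_1 ≅ Z,  H_2 = 0.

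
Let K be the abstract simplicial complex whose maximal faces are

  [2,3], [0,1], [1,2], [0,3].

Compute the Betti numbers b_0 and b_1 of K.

Take the total order 0 < 1 < 2 < 3 on the vertex set. Then K (dimension 1) consists of the simplices:

  0-simplices (4): [0], [1], [2], [3]
  1-simplices (4): [0,1], [0,3], [1,2], [2,3]

giving chain groups C_0 ≅ Z^4, C_1 ≅ Z^4.

The boundary map ∂_1: C_1 → C_0 sends each edge [p,q] (with p < q) to q − p. For instance
  ∂[1,2] = [2] − [1].
This gives a 4×4 integer matrix of rank 3; reducing to Smith normal form yields diagonal entries (1,1,1).

From H_k ≅ ker(∂_k) / im(∂_{k+1}) we obtain:

  H_0: rank C_0 − rank ∂_1 = 4 − 3 = 1, and the invariant factors of ∂_1 are all 1, so H_0 ≅ Z.
  H_1: rank ker ∂_1 − rank ∂_2 = (4 − 3) − 0 = 1, and there is no ∂_2, so H_1 ≅ Z.

As a check, the Euler characteristic is 4 − 4 = 0, which agrees with 1 − 1 = 0.
(K is a triangulation of the circle S^1.)

Hence the Betti numbers are b_0 = 1, b_1 = 1.

b_0 = 1, b_1 = 1.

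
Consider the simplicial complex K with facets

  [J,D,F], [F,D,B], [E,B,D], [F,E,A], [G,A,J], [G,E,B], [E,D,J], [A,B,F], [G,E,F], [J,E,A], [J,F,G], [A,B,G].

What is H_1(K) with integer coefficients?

H_1 = Z/2.

Fix the vertex order A < B < D < E < F < G < J and write every simplex with vertices in increasing order. Then dim K = 2 and the simplices of K are:

  0-simplices (7): A, B, D, E, F, G, J
  1-simplices (18): AB, AE, AF, AG, AJ, BD, BE, BF, BG, DE, DF, DJ, EF, EG, EJ, FG, FJ, GJ
  2-simplices (12): ABF, ABG, AEF, AEJ, AGJ, BDE, BDF, BEG, DEJ, DFJ, EFG, FGJ

Hence C_0 ≅ Z^7, C_1 ≅ Z^18, C_2 ≅ Z^12.

∂_1: C_1 → C_0 is given by ∂[p,q] = [q] − [p]. For instance
  ∂AB = B − A.
The resulting 7×18 matrix has rank 6, and its Smith normal form has invariant factors (1,1,1,1,1,1).

The boundary map ∂_2: C_2 → C_1 sends each 2-simplex [p,q,r] to [q,r] − [p,r] + [p,q]. For instance
  ∂AEJ = EJ − AJ + AE,
  ∂ABG = BG − AG + AB.
The resulting 18×12 matrix has rank 12, and its Smith normal form has invariant factors (1,1,1,1,1,1,1,1,1,1,1,2).

From H_k ≅ ker(∂_k) / im(∂_{k+1}) we obtain:

  H_1: rank ker ∂_1 − rank ∂_2 = (18 − 6) − 12 = 0, and ∂_2 has invariant factor 2 > 1, so H_1 = Z/2.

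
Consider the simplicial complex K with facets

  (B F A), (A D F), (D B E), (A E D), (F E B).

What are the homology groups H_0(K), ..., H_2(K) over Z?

Order the vertices as A < B < D < E < F. Listing each simplex with vertices in this order, K has dimension 2 with simplices:

  0-simplices (5): A, B, D, E, F
  1-simplices (10): AB, AD, AE, AF, BD, BE, BF, DE, DF, EF
  2-simplices (5): ABF, ADE, ADF, BDE, BEF

giving chain groups C_0 ≅ Z^5, C_1 ≅ Z^10, C_2 ≅ Z^5.

Boundary ∂_1: C_1 → C_0 sends each edge [p,q] (with p < q) to q − p.
This gives a 5×10 integer matrix of rank 4; reducing to Smith normal form yields diagonal entries (1,1,1,1).

Boundary ∂_2: C_2 → C_1 acts by ∂[p,q,r] = [q,r] − [p,r] + [p,q]. For instance
  ∂ADE = DE − AE + AD,
  ∂BEF = EF − BF + BE.
The 10×5 boundary matrix has rank 5 and Smith normal form diag(1,1,1,1,1).

Computing H_k = (kernel of ∂_k) / (image of ∂_{k+1}):

  H_0: rank C_0 − rank ∂_1 = 5 − 4 = 1, and the invariant factors of ∂_1 are all 1, so H_0 ≅ Z.
  H_1: rank ker ∂_1 − rank ∂_2 = (10 − 4) − 5 = 1, and the invariant factors of ∂_2 are all 1, so H_1 ≅ Z.
  H_2: rank ker ∂_2 − rank ∂_3 = (5 − 5) − 0 = 0, and there is no ∂_3, so H_2 ≅ 0.

(K is a triangulation of the Möbius band.)

H_0 ≅ Z,  H_1 ≅ Z,  H_2 = 0.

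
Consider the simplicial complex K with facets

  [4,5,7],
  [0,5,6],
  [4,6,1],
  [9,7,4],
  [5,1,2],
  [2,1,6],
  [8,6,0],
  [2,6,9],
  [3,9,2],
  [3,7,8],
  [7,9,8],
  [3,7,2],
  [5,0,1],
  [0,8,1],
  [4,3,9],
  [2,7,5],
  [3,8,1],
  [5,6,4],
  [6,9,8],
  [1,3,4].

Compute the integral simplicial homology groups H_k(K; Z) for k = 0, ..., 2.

We work with the vertex ordering 0 < 1 < 2 < 3 < 4 < 5 < 6 < 7 < 8 < 9. The simplices of K, each written with vertices in increasing order, are:

  0-simplices (10): [0], [1], [2], [3], [4], [5], [6], [7], [8], [9]
  1-simplices (30): (30 of them)
  2-simplices (20): (20 of them)

giving chain groups C_0 ≅ Z^10, C_1 ≅ Z^30, C_2 ≅ Z^20.

The boundary map ∂_1: C_1 → C_0 sends each edge [p,q] (with p < q) to q − p.
This gives a 10×30 integer matrix of rank 9; reducing to Smith normal form yields diagonal entries (1,1,1,1,1,1,1,1,1).

Boundary ∂_2: C_2 → C_1 maps a triangle to the signed sum of its edges. For instance
  ∂[4,5,6] = [5,6] − [4,6] + [4,5],
  ∂[0,5,6] = [5,6] − [0,6] + [0,5].
As a 30×20 matrix over Z this has rank 20, with invariant factors (1,1,1,1,1,1,1,1,1,1,1,1,1,1,1,1,1,1,1,2).

From H_k ≅ ker(∂_k) / im(∂_{k+1}) we obtain:

  H_0: rank C_0 − rank ∂_1 = 10 − 9 = 1, and the invariant factors of ∂_1 are all 1, so H_0 = Z.
  H_1: rank ker ∂_1 − rank ∂_2 = (30 − 9) − 20 = 1, and ∂_2 has invariant factor 2 > 1, so H_1 = Z × Z/2.
  H_2: rank ker ∂_2 − rank ∂_3 = (20 − 20) − 0 = 0, and there is no ∂_3, so H_2 = 0.

As a check, the Euler characteristic is 10 − 30 + 20 = 0, which agrees with 1 − 1 + 0 = 0.

H_0 ≅ Z,  H_1 ≅ Z × Z/2,  H_2 = 0.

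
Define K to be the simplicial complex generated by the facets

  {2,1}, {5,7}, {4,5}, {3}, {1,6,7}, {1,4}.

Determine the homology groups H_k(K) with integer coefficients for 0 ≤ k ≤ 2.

H_0 ≅ Z^2,  H_1 ≅ Z,  H_2 = 0.

Fix the vertex order 1 < 2 < 3 < 4 < 5 < 6 < 7 and write every simplex with vertices in increasing order. Then dim K = 2 and the simplices of K are:

  0-simplices (7): [1], [2], [3], [4], [5], [6], [7]
  1-simplices (7): [1,2], [1,4], [1,6], [1,7], [4,5], [5,7], [6,7]
  2-simplices (1): [1,6,7]

Hence C_0 ≅ Z^7, C_1 ≅ Z^7, C_2 ≅ Z^1.

The boundary map ∂_1: C_1 → C_0 is given by ∂[p,q] = [q] − [p].
The 7×7 boundary matrix has rank 5 and Smith normal form diag(1,1,1,1,1).

The boundary map ∂_2: C_2 → C_1 acts by ∂[p,q,r] = [q,r] − [p,r] + [p,q]. For instance
  ∂[1,6,7] = [6,7] − [1,7] + [1,6].
The resulting 7×1 matrix has rank 1, and its Smith normal form has invariant factors (1).

Reading off H_k = ker ∂_k / im ∂_{k+1}:

  H_0: rank C_0 − rank ∂_1 = 7 − 5 = 2, and the invariant factors of ∂_1 are all 1, so H_0 = Z^2.
  H_1: rank ker ∂_1 − rank ∂_2 = (7 − 5) − 1 = 1, and the invariant factors of ∂_2 are all 1, so H_1 = Z.
  H_2: rank ker ∂_2 − rank ∂_3 = (1 − 1) − 0 = 0, and there is no ∂_3, so H_2 = 0.

As a check, the Euler characteristic is 7 − 7 + 1 = 1, which agrees with 2 − 1 + 0 = 1.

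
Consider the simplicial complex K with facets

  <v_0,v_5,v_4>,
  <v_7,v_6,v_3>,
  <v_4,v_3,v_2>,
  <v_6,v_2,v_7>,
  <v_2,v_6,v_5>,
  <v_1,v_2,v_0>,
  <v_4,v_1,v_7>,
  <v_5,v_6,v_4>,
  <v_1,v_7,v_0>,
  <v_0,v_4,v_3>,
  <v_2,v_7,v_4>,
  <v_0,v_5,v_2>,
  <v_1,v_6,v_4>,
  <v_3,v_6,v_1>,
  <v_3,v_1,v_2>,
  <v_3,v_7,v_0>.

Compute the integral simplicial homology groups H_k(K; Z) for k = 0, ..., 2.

Fix the vertex order v_0 < v_1 < v_2 < v_3 < v_4 < v_5 < v_6 < v_7 and write every simplex with vertices in increasing order. Then dim K = 2 and the simplices of K are:

  0-simplices (8): [v_0], [v_1], [v_2], [v_3], [v_4], [v_5], [v_6], [v_7]
  1-simplices (24): (24 of them)
  2-simplices (16): (16 of them)

Hence C_0 ≅ Z^8, C_1 ≅ Z^24, C_2 ≅ Z^16.

∂_1: C_1 → C_0 sends each edge [p,q] (with p < q) to q − p. For instance
  ∂[v_2,v_5] = [v_5] − [v_2].
The 8×24 boundary matrix has rank 7 and Smith normal form diag(1,1,1,1,1,1,1).

Boundary ∂_2: C_2 → C_1 acts by ∂[p,q,r] = [q,r] − [p,r] + [p,q]. For instance
  ∂[v_4,v_5,v_6] = [v_5,v_6] − [v_4,v_6] + [v_4,v_5],
  ∂[v_0,v_3,v_7] = [v_3,v_7] − [v_0,v_7] + [v_0,v_3].
As a 24×16 matrix over Z this has rank 15, with invariant factors (1,1,1,1,1,1,1,1,1,1,1,1,1,1,1).

Now H_k = ker ∂_k / im ∂_{k+1}, so:

  H_0: rank C_0 − rank ∂_1 = 8 − 7 = 1, and the invariant factors of ∂_1 are all 1, so H_0 ≅ Z.
  H_1: rank ker ∂_1 − rank ∂_2 = (24 − 7) − 15 = 2, and the invariant factors of ∂_2 are all 1, so H_1 ≅ Z^2.
  H_2: rank ker ∂_2 − rank ∂_3 = (16 − 15) − 0 = 1, and there is no ∂_3, so H_2 ≅ Z.

H_0 = Z,  H_1 = Z^2,  H_2 = Z.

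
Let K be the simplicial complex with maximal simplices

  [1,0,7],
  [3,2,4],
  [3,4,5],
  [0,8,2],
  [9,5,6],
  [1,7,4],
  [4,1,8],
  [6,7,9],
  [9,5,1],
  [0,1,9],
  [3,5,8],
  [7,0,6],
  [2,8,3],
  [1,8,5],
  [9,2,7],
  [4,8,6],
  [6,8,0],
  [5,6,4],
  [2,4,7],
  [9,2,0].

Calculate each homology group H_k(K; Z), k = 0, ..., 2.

Order the vertices as 0 < 1 < 2 < 3 < 4 < 5 < 6 < 7 < 8 < 9. Listing each simplex with vertices in this order, K has dimension 2 with simplices:

  0-simplices (10): [0], [1], [2], [3], [4], [5], [6], [7], [8], [9]
  1-simplices (30): (30 of them)
  2-simplices (20): (20 of them)

giving chain groups C_0 ≅ Z^10, C_1 ≅ Z^30, C_2 ≅ Z^20.

∂_1: C_1 → C_0 maps an edge to its endpoints' difference, ∂[p,q] = q − p. For instance
  ∂[6,9] = [9] − [6].
The resulting 10×30 matrix has rank 9, and its Smith normal form has invariant factors (1,1,1,1,1,1,1,1,1).

Boundary ∂_2: C_2 → C_1 sends each 2-simplex [p,q,r] to [q,r] − [p,r] + [p,q]. For instance
  ∂[2,4,7] = [4,7] − [2,7] + [2,4],
  ∂[6,7,9] = [7,9] − [6,9] + [6,7].
The 30×20 boundary matrix has rank 20 and Smith normal form diag(1,1,1,1,1,1,1,1,1,1,1,1,1,1,1,1,1,1,1,2).

Now H_k = ker ∂_k / im ∂_{k+1}, so:

  H_0: rank C_0 − rank ∂_1 = 10 − 9 = 1, and the invariant factors of ∂_1 are all 1, so H_0 = Z.
  H_1: rank ker ∂_1 − rank ∂_2 = (30 − 9) − 20 = 1, and ∂_2 has invariant factor 2 > 1, so H_1 = Z × Z/2.
  H_2: rank ker ∂_2 − rank ∂_3 = (20 − 20) − 0 = 0, and there is no ∂_3, so H_2 = 0.

As a check, the Euler characteristic is 10 − 30 + 20 = 0, which agrees with 1 − 1 + 0 = 0.

H_0 = Z,  H_1 = Z × Z/2,  H_2 = 0.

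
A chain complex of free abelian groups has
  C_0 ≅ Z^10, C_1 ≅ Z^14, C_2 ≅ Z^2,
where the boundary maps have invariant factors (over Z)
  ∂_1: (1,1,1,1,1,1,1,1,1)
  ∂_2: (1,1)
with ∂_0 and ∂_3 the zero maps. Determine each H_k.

H_0 ≅ Z,  H_1 ≅ Z^3,  H_2 = 0.

H_0: b_0 = 10 − 0 − 9 = 1; torsion from ∂_1 factors > 1: none. So H_0 ≅ Z.
H_1: b_1 = 14 − 9 − 2 = 3; torsion from ∂_2 factors > 1: none. So H_1 ≅ Z^3.
H_2: b_2 = 2 − 2 − 0 = 0; torsion from ∂_3 factors > 1: none. So H_2 ≅ 0.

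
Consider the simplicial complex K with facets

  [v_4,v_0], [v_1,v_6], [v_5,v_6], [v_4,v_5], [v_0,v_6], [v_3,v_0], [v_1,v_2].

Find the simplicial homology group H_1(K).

H_1 ≅ Z.

Order the vertices as v_0 < v_1 < v_2 < v_3 < v_4 < v_5 < v_6. Listing each simplex with vertices in this order, K has dimension 1 with simplices:

  0-simplices (7): [v_0], [v_1], [v_2], [v_3], [v_4], [v_5], [v_6]
  1-simplices (7): [v_0,v_3], [v_0,v_4], [v_0,v_6], [v_1,v_2], [v_1,v_6], [v_4,v_5], [v_5,v_6]

Hence C_0 ≅ Z^7, C_1 ≅ Z^7.

The boundary map ∂_1: C_1 → C_0 maps an edge to its endpoints' difference, ∂[p,q] = q − p. For instance
  ∂[v_0,v_4] = [v_4] − [v_0].
The 7×7 boundary matrix has rank 6 and Smith normal form diag(1,1,1,1,1,1).

Reading off H_k = ker ∂_k / im ∂_{k+1}:

  H_1: rank ker ∂_1 − rank ∂_2 = (7 − 6) − 0 = 1, and there is no ∂_2, so H_1 = Z.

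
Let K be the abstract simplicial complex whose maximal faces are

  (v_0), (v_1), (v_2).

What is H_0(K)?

Take the total order v_0 < v_1 < v_2 on the vertex set. Then K (dimension 0) consists of the simplices:

  0-simplices (3): [v_0], [v_1], [v_2]

so the chain groups are C_0 ≅ Z^3.

Now H_k = ker ∂_k / im ∂_{k+1}, so:

  H_0: rank C_0 − rank ∂_1 = 3 − 0 = 3, and there is no ∂_1, so H_0 = Z^3.

H_0 ≅ Z^3.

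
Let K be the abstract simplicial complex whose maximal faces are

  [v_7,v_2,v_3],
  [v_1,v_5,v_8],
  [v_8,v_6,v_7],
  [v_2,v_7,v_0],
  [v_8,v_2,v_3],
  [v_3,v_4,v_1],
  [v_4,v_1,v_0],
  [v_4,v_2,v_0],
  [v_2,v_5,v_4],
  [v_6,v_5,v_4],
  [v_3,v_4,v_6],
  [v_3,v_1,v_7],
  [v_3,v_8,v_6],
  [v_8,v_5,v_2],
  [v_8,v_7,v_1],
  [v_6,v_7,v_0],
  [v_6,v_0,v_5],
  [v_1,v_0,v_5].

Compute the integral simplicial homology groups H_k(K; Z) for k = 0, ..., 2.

H_0 = Z,  H_1 = Z ⊕ Z/2Z,  H_2 = 0.

K has 9 vertices, 27 edges, 18 triangles.
rank ∂_0 = 0, rank ∂_1 = 8 ⇒ b_0 = 9 − 0 − 8 = 1; all invariant factors of ∂_1 are 1 so no torsion. So H_0 ≅ Z.
rank ∂_1 = 8, rank ∂_2 = 18 ⇒ b_1 = 27 − 8 − 18 = 1; ∂_2 has invariant factor(s) [2] giving torsion. So H_1 ≅ Z ⊕ Z/2Z.
rank ∂_2 = 18, rank ∂_3 = 0 ⇒ b_2 = 18 − 18 − 0 = 0. So H_2 ≅ 0.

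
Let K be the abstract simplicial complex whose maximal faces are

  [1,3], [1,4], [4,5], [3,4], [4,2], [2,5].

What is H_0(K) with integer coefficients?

We work with the vertex ordering 1 < 2 < 3 < 4 < 5. The simplices of K, each written with vertices in increasing order, are:

  0-simplices (5): [1], [2], [3], [4], [5]
  1-simplices (6): [1,3], [1,4], [2,4], [2,5], [3,4], [4,5]

Hence C_0 ≅ Z^5, C_1 ≅ Z^6.

Boundary ∂_1: C_1 → C_0 maps an edge to its endpoints' difference, ∂[p,q] = q − p.
The 5×6 boundary matrix has rank 4 and Smith normal form diag(1,1,1,1).

From H_k ≅ ker(∂_k) / im(∂_{k+1}) we obtain:

  H_0: rank C_0 − rank ∂_1 = 5 − 4 = 1, and the invariant factors of ∂_1 are all 1, so H_0 ≅ Z.

H_0 = Z.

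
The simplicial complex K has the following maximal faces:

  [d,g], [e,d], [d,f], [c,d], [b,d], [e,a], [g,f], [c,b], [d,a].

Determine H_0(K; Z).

K has 7 vertices, 9 edges.
rank ∂_0 = 0, rank ∂_1 = 6 ⇒ b_0 = 7 − 0 − 6 = 1; all invariant factors of ∂_1 are 1 so no torsion. So H_0 = Z.

H_0 = Z.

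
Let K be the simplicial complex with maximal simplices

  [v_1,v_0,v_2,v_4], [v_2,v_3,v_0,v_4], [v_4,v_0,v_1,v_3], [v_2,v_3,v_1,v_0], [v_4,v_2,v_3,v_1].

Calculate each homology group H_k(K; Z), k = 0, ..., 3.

H_0 = Z,  H_1 = 0,  H_2 = 0,  H_3 = Z.

Order the vertices as v_0 < v_1 < v_2 < v_3 < v_4. Listing each simplex with vertices in this order, K has dimension 3 with simplices:

  0-simplices (5): [v_0], [v_1], [v_2], [v_3], [v_4]
  1-simplices (10): [v_0,v_1], [v_0,v_2], [v_0,v_3], [v_0,v_4], [v_1,v_2], [v_1,v_3], [v_1,v_4], [v_2,v_3], [v_2,v_4], [v_3,v_4]
  2-simplices (10): [v_0,v_1,v_2], [v_0,v_1,v_3], [v_0,v_1,v_4], [v_0,v_2,v_3], [v_0,v_2,v_4], [v_0,v_3,v_4], [v_1,v_2,v_3], [v_1,v_2,v_4], [v_1,v_3,v_4], [v_2,v_3,v_4]
  3-simplices (5): [v_0,v_1,v_2,v_3], [v_0,v_1,v_2,v_4], [v_0,v_1,v_3,v_4], [v_0,v_2,v_3,v_4], [v_1,v_2,v_3,v_4]

Hence C_0 ≅ Z^5, C_1 ≅ Z^10, C_2 ≅ Z^10, C_3 ≅ Z^5.

The boundary map ∂_1: C_1 → C_0 sends each edge [p,q] (with p < q) to q − p.
The 5×10 boundary matrix has rank 4 and Smith normal form diag(1,1,1,1).

Boundary ∂_2: C_2 → C_1 sends each 2-simplex [p,q,r] to [q,r] − [p,r] + [p,q]. For instance
  ∂[v_0,v_1,v_4] = [v_1,v_4] − [v_0,v_4] + [v_0,v_1],
  ∂[v_0,v_2,v_3] = [v_2,v_3] − [v_0,v_3] + [v_0,v_2].
The resulting 10×10 matrix has rank 6, and its Smith normal form has invariant factors (1,1,1,1,1,1).

The boundary map ∂_3: C_3 → C_2 sends each 3-simplex σ to the alternating sum Σ_i (−1)^i (σ with its i-th vertex removed). For instance
  ∂[v_0,v_2,v_3,v_4] = [v_2,v_3,v_4] − [v_0,v_3,v_4] + [v_0,v_2,v_4] − [v_0,v_2,v_3],
  ∂[v_0,v_1,v_3,v_4] = [v_1,v_3,v_4] − [v_0,v_3,v_4] + [v_0,v_1,v_4] − [v_0,v_1,v_3].
The resulting 10×5 matrix has rank 4, and its Smith normal form has invariant factors (1,1,1,1).

Computing H_k = (kernel of ∂_k) / (image of ∂_{k+1}):

  H_0: rank C_0 − rank ∂_1 = 5 − 4 = 1, and the invariant factors of ∂_1 are all 1, so H_0 ≅ Z.
  H_1: rank ker ∂_1 − rank ∂_2 = (10 − 4) − 6 = 0, and the invariant factors of ∂_2 are all 1, so H_1 ≅ 0.
  H_2: rank ker ∂_2 − rank ∂_3 = (10 − 6) − 4 = 0, and the invariant factors of ∂_3 are all 1, so H_2 ≅ 0.
  H_3: rank ker ∂_3 − rank ∂_4 = (5 − 4) − 0 = 1, and there is no ∂_4, so H_3 ≅ Z.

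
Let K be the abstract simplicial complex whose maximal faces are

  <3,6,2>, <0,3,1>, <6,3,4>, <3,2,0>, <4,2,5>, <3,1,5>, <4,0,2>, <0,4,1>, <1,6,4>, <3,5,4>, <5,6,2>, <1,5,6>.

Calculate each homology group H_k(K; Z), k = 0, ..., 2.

Take the total order 0 < 1 < 2 < 3 < 4 < 5 < 6 on the vertex set. Then K (dimension 2) consists of the simplices:

  0-simplices (7): [0], [1], [2], [3], [4], [5], [6]
  1-simplices (18): [0,1], [0,2], [0,3], [0,4], [1,3], [1,4], [1,5], [1,6], [2,3], [2,4], [2,5], [2,6], [3,4], [3,5], [3,6], [4,5], [4,6], [5,6]
  2-simplices (12): [0,1,3], [0,1,4], [0,2,3], [0,2,4], [1,3,5], [1,4,6], [1,5,6], [2,3,6], [2,4,5], [2,5,6], [3,4,5], [3,4,6]

giving chain groups C_0 ≅ Z^7, C_1 ≅ Z^18, C_2 ≅ Z^12.

∂_1: C_1 → C_0 maps an edge to its endpoints' difference, ∂[p,q] = q − p.
The 7×18 boundary matrix has rank 6 and Smith normal form diag(1,1,1,1,1,1).

∂_2: C_2 → C_1 acts by ∂[p,q,r] = [q,r] − [p,r] + [p,q]. For instance
  ∂[0,2,3] = [2,3] − [0,3] + [0,2],
  ∂[3,4,5] = [4,5] − [3,5] + [3,4].
The resulting 18×12 matrix has rank 12, and its Smith normal form has invariant factors (1,1,1,1,1,1,1,1,1,1,1,2).

Computing H_k = (kernel of ∂_k) / (image of ∂_{k+1}):

  H_0: rank C_0 − rank ∂_1 = 7 − 6 = 1, and the invariant factors of ∂_1 are all 1, so H_0 = Z.
  H_1: rank ker ∂_1 − rank ∂_2 = (18 − 6) − 12 = 0, and ∂_2 has invariant factor 2 > 1, so H_1 = Z_2.
  H_2: rank ker ∂_2 − rank ∂_3 = (12 − 12) − 0 = 0, and there is no ∂_3, so H_2 = 0.

As a check, the Euler characteristic is 7 − 18 + 12 = 1, which agrees with 1 − 0 + 0 = 1.
(K is a triangulation of the real projective plane RP^2.)

H_0 = Z,  H_1 = Z_2,  H_2 = 0.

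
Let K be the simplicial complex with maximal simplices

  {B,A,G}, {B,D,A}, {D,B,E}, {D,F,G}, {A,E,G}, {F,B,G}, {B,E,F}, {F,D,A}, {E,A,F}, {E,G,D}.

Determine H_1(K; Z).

H_1 ≅ Z/2.

We work with the vertex ordering A < B < D < E < F < G. The simplices of K, each written with vertices in increasing order, are:

  0-simplices (6): A, B, D, E, F, G
  1-simplices (15): AB, AD, AE, AF, AG, BD, BE, BF, BG, DE, DF, DG, EF, EG, FG
  2-simplices (10): ABD, ABG, ADF, AEF, AEG, BDE, BEF, BFG, DEG, DFG

so the chain groups are C_0 ≅ Z^6, C_1 ≅ Z^15, C_2 ≅ Z^10.

Boundary ∂_1: C_1 → C_0 maps an edge to its endpoints' difference, ∂[p,q] = q − p.
This gives a 6×15 integer matrix of rank 5; reducing to Smith normal form yields diagonal entries (1,1,1,1,1).

Boundary ∂_2: C_2 → C_1 acts by ∂[p,q,r] = [q,r] − [p,r] + [p,q]. For instance
  ∂BFG = FG − BG + BF,
  ∂AEG = EG − AG + AE.
As a 15×10 matrix over Z this has rank 10, with invariant factors (1,1,1,1,1,1,1,1,1,2).

Computing H_k = (kernel of ∂_k) / (image of ∂_{k+1}):

  H_1: rank ker ∂_1 − rank ∂_2 = (15 − 5) − 10 = 0, and ∂_2 has invariant factor 2 > 1, so H_1 = Z/2.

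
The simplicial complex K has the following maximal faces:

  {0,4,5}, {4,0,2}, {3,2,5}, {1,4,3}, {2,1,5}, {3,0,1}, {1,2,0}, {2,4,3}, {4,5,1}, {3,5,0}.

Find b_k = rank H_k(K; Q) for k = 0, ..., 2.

b_0 = 1, b_1 = 0, b_2 = 0.

Fix the vertex order 0 < 1 < 2 < 3 < 4 < 5 and write every simplex with vertices in increasing order. Then dim K = 2 and the simplices of K are:

  0-simplices (6): [0], [1], [2], [3], [4], [5]
  1-simplices (15): [0,1], [0,2], [0,3], [0,4], [0,5], [1,2], [1,3], [1,4], [1,5], [2,3], [2,4], [2,5], [3,4], [3,5], [4,5]
  2-simplices (10): [0,1,2], [0,1,3], [0,2,4], [0,3,5], [0,4,5], [1,2,5], [1,3,4], [1,4,5], [2,3,4], [2,3,5]

giving chain groups C_0 ≅ Z^6, C_1 ≅ Z^15, C_2 ≅ Z^10.

Boundary ∂_1: C_1 → C_0 is given by ∂[p,q] = [q] − [p]. For instance
  ∂[1,3] = [3] − [1].
This gives a 6×15 integer matrix of rank 5; reducing to Smith normal form yields diagonal entries (1,1,1,1,1).

∂_2: C_2 → C_1 sends each 2-simplex [p,q,r] to [q,r] − [p,r] + [p,q]. For instance
  ∂[2,3,4] = [3,4] − [2,4] + [2,3],
  ∂[0,3,5] = [3,5] − [0,5] + [0,3].
The 15×10 boundary matrix has rank 10 and Smith normal form diag(1,1,1,1,1,1,1,1,1,2).

Now H_k = ker ∂_k / im ∂_{k+1}, so:

  H_0: rank C_0 − rank ∂_1 = 6 − 5 = 1, and the invariant factors of ∂_1 are all 1, so H_0 ≅ Z.
  H_1: rank ker ∂_1 − rank ∂_2 = (15 − 5) − 10 = 0, and ∂_2 has invariant factor 2 > 1, so H_1 ≅ Z/2Z.
  H_2: rank ker ∂_2 − rank ∂_3 = (10 − 10) − 0 = 0, and there is no ∂_3, so H_2 ≅ 0.

As a check, the Euler characteristic is 6 − 15 + 10 = 1, which agrees with 1 − 0 + 0 = 1.

Hence the Betti numbers are b_0 = 1, b_1 = 0, b_2 = 0.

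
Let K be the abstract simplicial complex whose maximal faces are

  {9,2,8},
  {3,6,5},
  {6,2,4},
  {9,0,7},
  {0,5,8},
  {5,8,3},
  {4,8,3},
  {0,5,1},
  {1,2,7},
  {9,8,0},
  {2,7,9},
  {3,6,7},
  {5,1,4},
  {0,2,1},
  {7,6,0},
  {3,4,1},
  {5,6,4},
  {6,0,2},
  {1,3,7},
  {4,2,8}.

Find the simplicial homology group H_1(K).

Order the vertices as 0 < 1 < 2 < 3 < 4 < 5 < 6 < 7 < 8 < 9. Listing each simplex with vertices in this order, K has dimension 2 with simplices:

  0-simplices (10): [0], [1], [2], [3], [4], [5], [6], [7], [8], [9]
  1-simplices (30): (30 of them)
  2-simplices (20): (20 of them)

Hence C_0 ≅ Z^10, C_1 ≅ Z^30, C_2 ≅ Z^20.

Boundary ∂_1: C_1 → C_0 maps an edge to its endpoints' difference, ∂[p,q] = q − p. For instance
  ∂[0,1] = [1] − [0].
This gives a 10×30 integer matrix of rank 9; reducing to Smith normal form yields diagonal entries (1,1,1,1,1,1,1,1,1).

∂_2: C_2 → C_1 acts by ∂[p,q,r] = [q,r] − [p,r] + [p,q]. For instance
  ∂[1,3,4] = [3,4] − [1,4] + [1,3],
  ∂[1,2,7] = [2,7] − [1,7] + [1,2].
The 30×20 boundary matrix has rank 20 and Smith normal form diag(1,1,1,1,1,1,1,1,1,1,1,1,1,1,1,1,1,1,1,2).

Now H_k = ker ∂_k / im ∂_{k+1}, so:

  H_1: rank ker ∂_1 − rank ∂_2 = (30 − 9) − 20 = 1, and ∂_2 has invariant factor 2 > 1, so H_1 = Z × Z/2.

H_1 = Z × Z/2.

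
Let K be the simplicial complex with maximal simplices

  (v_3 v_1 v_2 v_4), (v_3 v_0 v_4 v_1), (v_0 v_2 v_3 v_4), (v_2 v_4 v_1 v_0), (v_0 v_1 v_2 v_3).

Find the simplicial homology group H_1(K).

H_1 = 0.

Fix the vertex order v_0 < v_1 < v_2 < v_3 < v_4 and write every simplex with vertices in increasing order. Then dim K = 3 and the simplices of K are:

  0-simplices (5): [v_0], [v_1], [v_2], [v_3], [v_4]
  1-simplices (10): [v_0,v_1], [v_0,v_2], [v_0,v_3], [v_0,v_4], [v_1,v_2], [v_1,v_3], [v_1,v_4], [v_2,v_3], [v_2,v_4], [v_3,v_4]
  2-simplices (10): [v_0,v_1,v_2], [v_0,v_1,v_3], [v_0,v_1,v_4], [v_0,v_2,v_3], [v_0,v_2,v_4], [v_0,v_3,v_4], [v_1,v_2,v_3], [v_1,v_2,v_4], [v_1,v_3,v_4], [v_2,v_3,v_4]
  3-simplices (5): [v_0,v_1,v_2,v_3], [v_0,v_1,v_2,v_4], [v_0,v_1,v_3,v_4], [v_0,v_2,v_3,v_4], [v_1,v_2,v_3,v_4]

so the chain groups are C_0 ≅ Z^5, C_1 ≅ Z^10, C_2 ≅ Z^10, C_3 ≅ Z^5.

∂_1: C_1 → C_0 sends each edge [p,q] (with p < q) to q − p. For instance
  ∂[v_1,v_2] = [v_2] − [v_1].
This gives a 5×10 integer matrix of rank 4; reducing to Smith normal form yields diagonal entries (1,1,1,1).

∂_2: C_2 → C_1 maps a triangle to the signed sum of its edges. For instance
  ∂[v_0,v_1,v_3] = [v_1,v_3] − [v_0,v_3] + [v_0,v_1],
  ∂[v_2,v_3,v_4] = [v_3,v_4] − [v_2,v_4] + [v_2,v_3].
This gives a 10×10 integer matrix of rank 6; reducing to Smith normal form yields diagonal entries (1,1,1,1,1,1).

∂_3: C_3 → C_2 sends each 3-simplex σ to the alternating sum Σ_i (−1)^i (σ with its i-th vertex removed). For instance
  ∂[v_0,v_1,v_2,v_4] = [v_1,v_2,v_4] − [v_0,v_2,v_4] + [v_0,v_1,v_4] − [v_0,v_1,v_2],
  ∂[v_0,v_1,v_2,v_3] = [v_1,v_2,v_3] − [v_0,v_2,v_3] + [v_0,v_1,v_3] − [v_0,v_1,v_2].
The 10×5 boundary matrix has rank 4 and Smith normal form diag(1,1,1,1).

Computing H_k = (kernel of ∂_k) / (image of ∂_{k+1}):

  H_1: rank ker ∂_1 − rank ∂_2 = (10 − 4) − 6 = 0, and the invariant factors of ∂_2 are all 1, so H_1 = 0.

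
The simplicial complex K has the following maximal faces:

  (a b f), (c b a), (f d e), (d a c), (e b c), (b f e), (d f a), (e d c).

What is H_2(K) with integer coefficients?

H_2 = Z.

Take the total order a < b < c < d < e < f on the vertex set. Then K (dimension 2) consists of the simplices:

  0-simplices (6): a, b, c, d, e, f
  1-simplices (12): ab, ac, ad, af, bc, be, bf, cd, ce, de, df, ef
  2-simplices (8): abc, abf, acd, adf, bce, bef, cde, def

so the chain groups are C_0 ≅ Z^6, C_1 ≅ Z^12, C_2 ≅ Z^8.

The boundary map ∂_1: C_1 → C_0 maps an edge to its endpoints' difference, ∂[p,q] = q − p. For instance
  ∂de = e − d.
As a 6×12 matrix over Z this has rank 5, with invariant factors (1,1,1,1,1).

The boundary map ∂_2: C_2 → C_1 acts by ∂[p,q,r] = [q,r] − [p,r] + [p,q]. For instance
  ∂def = ef − df + de,
  ∂adf = df − af + ad.
This gives a 12×8 integer matrix of rank 7; reducing to Smith normal form yields diagonal entries (1,1,1,1,1,1,1).

Reading off H_k = ker ∂_k / im ∂_{k+1}:

  H_2: rank ker ∂_2 − rank ∂_3 = (8 − 7) − 0 = 1, and there is no ∂_3, so H_2 ≅ Z.

(K is a triangulation of the 2-sphere S^2.)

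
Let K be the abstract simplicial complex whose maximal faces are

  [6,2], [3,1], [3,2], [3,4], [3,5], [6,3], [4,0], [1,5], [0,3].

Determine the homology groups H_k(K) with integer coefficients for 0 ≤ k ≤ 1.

H_0 ≅ Z,  H_1 ≅ Z^3.

We work with the vertex ordering 0 < 1 < 2 < 3 < 4 < 5 < 6. The simplices of K, each written with vertices in increasing order, are:

  0-simplices (7): [0], [1], [2], [3], [4], [5], [6]
  1-simplices (9): [0,3], [0,4], [1,3], [1,5], [2,3], [2,6], [3,4], [3,5], [3,6]

so the chain groups are C_0 ≅ Z^7, C_1 ≅ Z^9.

The boundary map ∂_1: C_1 → C_0 is given by ∂[p,q] = [q] − [p]. For instance
  ∂[0,3] = [3] − [0].
The 7×9 boundary matrix has rank 6 and Smith normal form diag(1,1,1,1,1,1).

Computing H_k = (kernel of ∂_k) / (image of ∂_{k+1}):

  H_0: rank C_0 − rank ∂_1 = 7 − 6 = 1, and the invariant factors of ∂_1 are all 1, so H_0 = Z.
  H_1: rank ker ∂_1 − rank ∂_2 = (9 − 6) − 0 = 3, and there is no ∂_2, so H_1 = Z^3.

As a check, the Euler characteristic is 7 − 9 = -2, which agrees with 1 − 3 = -2.
(K is a triangulation of a wedge of 3 circles.)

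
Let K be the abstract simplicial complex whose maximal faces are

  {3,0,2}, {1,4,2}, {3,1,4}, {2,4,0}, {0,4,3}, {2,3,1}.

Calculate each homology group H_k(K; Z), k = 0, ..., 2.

Take the total order 0 < 1 < 2 < 3 < 4 on the vertex set. Then K (dimension 2) consists of the simplices:

  0-simplices (5): [0], [1], [2], [3], [4]
  1-simplices (9): [0,2], [0,3], [0,4], [1,2], [1,3], [1,4], [2,3], [2,4], [3,4]
  2-simplices (6): [0,2,3], [0,2,4], [0,3,4], [1,2,3], [1,2,4], [1,3,4]

giving chain groups C_0 ≅ Z^5, C_1 ≅ Z^9, C_2 ≅ Z^6.

∂_1: C_1 → C_0 sends each edge [p,q] (with p < q) to q − p.
The resulting 5×9 matrix has rank 4, and its Smith normal form has invariant factors (1,1,1,1).

∂_2: C_2 → C_1 acts by ∂[p,q,r] = [q,r] − [p,r] + [p,q]. For instance
  ∂[1,2,3] = [2,3] − [1,3] + [1,2],
  ∂[0,2,3] = [2,3] − [0,3] + [0,2].
As a 9×6 matrix over Z this has rank 5, with invariant factors (1,1,1,1,1).

Now H_k = ker ∂_k / im ∂_{k+1}, so:

  H_0: rank C_0 − rank ∂_1 = 5 − 4 = 1, and the invariant factors of ∂_1 are all 1, so H_0 ≅ Z.
  H_1: rank ker ∂_1 − rank ∂_2 = (9 − 4) − 5 = 0, and the invariant factors of ∂_2 are all 1, so H_1 ≅ 0.
  H_2: rank ker ∂_2 − rank ∂_3 = (6 − 5) − 0 = 1, and there is no ∂_3, so H_2 ≅ Z.

As a check, the Euler characteristic is 5 − 9 + 6 = 2, which agrees with 1 − 0 + 1 = 2.

H_0 ≅ Z,  H_1 = 0,  H_2 ≅ Z.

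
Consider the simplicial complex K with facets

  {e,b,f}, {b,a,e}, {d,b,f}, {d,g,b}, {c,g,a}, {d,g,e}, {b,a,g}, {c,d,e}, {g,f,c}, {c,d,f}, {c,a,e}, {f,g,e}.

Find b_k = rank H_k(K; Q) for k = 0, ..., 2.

b_0 = 1, b_1 = 0, b_2 = 0.

We work with the vertex ordering a < b < c < d < e < f < g. The simplices of K, each written with vertices in increasing order, are:

  0-simplices (7): a, b, c, d, e, f, g
  1-simplices (18): ab, ac, ae, ag, bd, be, bf, bg, cd, ce, cf, cg, de, df, dg, ef, eg, fg
  2-simplices (12): abe, abg, ace, acg, bdf, bdg, bef, cde, cdf, cfg, deg, efg

giving chain groups C_0 ≅ Z^7, C_1 ≅ Z^18, C_2 ≅ Z^12.

Boundary ∂_1: C_1 → C_0 maps an edge to its endpoints' difference, ∂[p,q] = q − p. For instance
  ∂fg = g − f.
The 7×18 boundary matrix has rank 6 and Smith normal form diag(1,1,1,1,1,1).

∂_2: C_2 → C_1 sends each 2-simplex [p,q,r] to [q,r] − [p,r] + [p,q]. For instance
  ∂cfg = fg − cg + cf,
  ∂deg = eg − dg + de.
The resulting 18×12 matrix has rank 12, and its Smith normal form has invariant factors (1,1,1,1,1,1,1,1,1,1,1,2).

Computing H_k = (kernel of ∂_k) / (image of ∂_{k+1}):

  H_0: rank C_0 − rank ∂_1 = 7 − 6 = 1, and the invariant factors of ∂_1 are all 1, so H_0 ≅ Z.
  H_1: rank ker ∂_1 − rank ∂_2 = (18 − 6) − 12 = 0, and ∂_2 has invariant factor 2 > 1, so H_1 ≅ Z/2Z.
  H_2: rank ker ∂_2 − rank ∂_3 = (12 − 12) − 0 = 0, and there is no ∂_3, so H_2 ≅ 0.

As a check, the Euler characteristic is 7 − 18 + 12 = 1, which agrees with 1 − 0 + 0 = 1.

Hence the Betti numbers are b_0 = 1, b_1 = 0, b_2 = 0.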